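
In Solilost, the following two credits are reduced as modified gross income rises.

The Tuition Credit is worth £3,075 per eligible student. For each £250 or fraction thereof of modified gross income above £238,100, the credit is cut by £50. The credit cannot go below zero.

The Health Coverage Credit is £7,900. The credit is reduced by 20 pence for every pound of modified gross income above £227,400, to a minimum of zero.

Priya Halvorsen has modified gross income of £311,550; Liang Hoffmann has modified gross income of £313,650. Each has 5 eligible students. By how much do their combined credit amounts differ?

Priya (£311,550): Tuition Credit: base = 5 × £3,075 = £15,375. income exceeds £238,100 by £73,450, which is 294 full-or-partial £250 increments; reduction = 294 × £50 = £14,700, leaving £675. Health Coverage Credit: 20% of the £84,150 excess over £227,400 is £16,830 ≥ base, so the credit is £0. total £675 + £0 = £675
Liang (£313,650): Tuition Credit: base = 5 × £3,075 = £15,375. income exceeds £238,100 by £75,550, which is 303 full-or-partial £250 increments; reduction = 303 × £50 = £15,150, leaving £225. Health Coverage Credit: 20% of the £86,250 excess over £227,400 is £17,250 ≥ base, so the credit is £0. total £225 + £0 = £225
Difference: |£675 − £225| = £450.

£450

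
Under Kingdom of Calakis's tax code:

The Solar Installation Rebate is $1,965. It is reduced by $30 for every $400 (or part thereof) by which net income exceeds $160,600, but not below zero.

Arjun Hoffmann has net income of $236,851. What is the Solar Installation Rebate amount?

$0

Solar Installation Rebate: income exceeds $160,600 by $76,251 → 191 increments × $30 = $5,730 ≥ base, so the credit is $0.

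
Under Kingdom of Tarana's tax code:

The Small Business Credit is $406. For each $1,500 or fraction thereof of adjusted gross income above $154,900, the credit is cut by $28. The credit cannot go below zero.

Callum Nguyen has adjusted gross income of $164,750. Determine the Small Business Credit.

Small Business Credit: income exceeds $154,900 by $9,850, which is 7 full-or-partial $1,500 increments; reduction = 7 × $28 = $196, leaving $210.

$210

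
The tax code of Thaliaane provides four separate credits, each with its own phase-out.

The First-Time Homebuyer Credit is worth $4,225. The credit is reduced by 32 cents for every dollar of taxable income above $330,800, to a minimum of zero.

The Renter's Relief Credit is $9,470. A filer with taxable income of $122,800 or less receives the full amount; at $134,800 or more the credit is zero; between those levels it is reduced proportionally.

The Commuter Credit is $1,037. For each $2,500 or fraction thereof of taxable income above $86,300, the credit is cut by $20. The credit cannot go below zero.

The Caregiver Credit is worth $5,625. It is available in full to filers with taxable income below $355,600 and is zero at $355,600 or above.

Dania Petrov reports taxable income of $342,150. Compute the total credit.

First-Time Homebuyer Credit: 32% of the $11,350 excess over $330,800 is $3,632; credit = $4,225 − $3,632 = $593.
Renter's Relief Credit: $342,150 is at or above $134,800, so the credit is $0.
Commuter Credit: income exceeds $86,300 by $255,850 → 103 increments × $20 = $2,060 ≥ base, so the credit is $0.
Caregiver Credit: $342,150 is below the $355,600 cutoff, so the full $5,625 applies.
Total: $593 + $0 + $0 + $5,625 = $6,218.

$6,218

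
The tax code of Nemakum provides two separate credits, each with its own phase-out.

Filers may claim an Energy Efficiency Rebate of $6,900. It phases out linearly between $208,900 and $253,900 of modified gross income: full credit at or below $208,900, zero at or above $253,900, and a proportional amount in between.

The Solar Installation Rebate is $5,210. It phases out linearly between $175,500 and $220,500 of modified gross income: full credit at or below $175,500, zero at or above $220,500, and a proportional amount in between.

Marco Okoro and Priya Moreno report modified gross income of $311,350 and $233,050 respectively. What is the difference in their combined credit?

Marco ($311,350): Energy Efficiency Rebate: $311,350 is at or above $253,900, so the credit is $0. Solar Installation Rebate: $311,350 is at or above $220,500, so the credit is $0. total $0 + $0 = $0
Priya ($233,050): Energy Efficiency Rebate: $233,050 is $24,150 into a $45,000 phase-out range, leaving 20,850/45,000 of the credit: $6,900 × 20,850/45,000 = $3,197. Solar Installation Rebate: $233,050 is at or above $220,500, so the credit is $0. total $3,197 + $0 = $3,197
Difference: |$0 − $3,197| = $3,197.

$3,197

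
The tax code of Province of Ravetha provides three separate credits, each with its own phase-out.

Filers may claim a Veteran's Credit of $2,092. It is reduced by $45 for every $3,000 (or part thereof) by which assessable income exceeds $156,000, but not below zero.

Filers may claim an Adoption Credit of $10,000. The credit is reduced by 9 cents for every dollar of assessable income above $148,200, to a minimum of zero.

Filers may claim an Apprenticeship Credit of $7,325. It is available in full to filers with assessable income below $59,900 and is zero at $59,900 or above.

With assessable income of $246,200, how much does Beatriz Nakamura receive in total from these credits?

Veteran's Credit: income exceeds $156,000 by $90,200, which is 31 full-or-partial $3,000 increments; reduction = 31 × $45 = $1,395, leaving $697.
Adoption Credit: 9% of the $98,000 excess over $148,200 is $8,820; credit = $10,000 − $8,820 = $1,180.
Apprenticeship Credit: $246,200 meets or exceeds the $59,900 cutoff, so the credit is $0.
Total: $697 + $1,180 + $0 = $1,877.

$1,877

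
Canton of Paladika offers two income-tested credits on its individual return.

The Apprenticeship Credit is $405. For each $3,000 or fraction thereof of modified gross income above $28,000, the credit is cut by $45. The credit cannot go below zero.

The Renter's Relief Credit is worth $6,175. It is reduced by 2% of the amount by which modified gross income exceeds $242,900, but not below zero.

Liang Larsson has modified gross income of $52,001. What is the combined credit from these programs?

$6,175

Apprenticeship Credit: income exceeds $28,000 by $24,001 → 9 increments × $45 = $405 ≥ base, so the credit is $0.
Renter's Relief Credit: $52,001 is at or below the $242,900 threshold, so the full $6,175 applies.
Total: $0 + $6,175 = $6,175.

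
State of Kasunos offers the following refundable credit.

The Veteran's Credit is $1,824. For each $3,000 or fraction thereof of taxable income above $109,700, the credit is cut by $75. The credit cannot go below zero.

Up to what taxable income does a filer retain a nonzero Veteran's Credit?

After 24 increments the reduction is 24 × $75 = $1,800, leaving $24; one more increment wipes it out. Increment 24 ends at excess 24 × $3,000 = $72,000, so the highest qualifying income is $109,700 + $72,000 = $181,700.

$181,700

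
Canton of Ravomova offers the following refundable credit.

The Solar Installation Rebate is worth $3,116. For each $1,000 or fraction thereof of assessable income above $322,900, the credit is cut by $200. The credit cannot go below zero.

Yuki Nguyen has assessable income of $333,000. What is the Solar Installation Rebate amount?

$916

Solar Installation Rebate: income exceeds $322,900 by $10,100, which is 11 full-or-partial $1,000 increments; reduction = 11 × $200 = $2,200, leaving $916.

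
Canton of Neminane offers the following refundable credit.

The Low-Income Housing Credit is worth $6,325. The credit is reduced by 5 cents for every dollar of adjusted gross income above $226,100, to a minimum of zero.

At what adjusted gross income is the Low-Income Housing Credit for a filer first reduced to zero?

The credit falls by 5% of each dollar above $226,100, so it reaches zero when the excess is $6,325 / 5% = $126,500: income = $226,100 + $126,500 = $352,600.

$352,600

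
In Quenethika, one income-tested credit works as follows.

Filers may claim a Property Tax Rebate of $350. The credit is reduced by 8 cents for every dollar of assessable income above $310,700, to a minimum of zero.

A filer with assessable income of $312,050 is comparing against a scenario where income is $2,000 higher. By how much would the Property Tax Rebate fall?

$160

At $312,050 — 8% of the $1,350 excess over $310,700 is $108; credit = $350 − $108 = $242.
At $314,050 — 8% of the $3,350 excess over $310,700 is $268; credit = $350 − $268 = $82.
Lost: $242 − $82 = $160.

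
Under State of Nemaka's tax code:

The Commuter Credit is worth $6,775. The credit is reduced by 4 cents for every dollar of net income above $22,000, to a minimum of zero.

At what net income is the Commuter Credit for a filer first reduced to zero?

The credit falls by 4% of each dollar above $22,000, so it reaches zero when the excess is $6,775 / 4% = $169,375: income = $22,000 + $169,375 = $191,375.

$191,375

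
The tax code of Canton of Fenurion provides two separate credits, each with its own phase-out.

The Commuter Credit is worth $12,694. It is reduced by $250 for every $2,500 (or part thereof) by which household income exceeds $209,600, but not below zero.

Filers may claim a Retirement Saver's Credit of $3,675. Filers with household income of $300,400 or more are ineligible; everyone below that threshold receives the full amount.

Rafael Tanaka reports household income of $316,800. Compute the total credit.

$1,944

Commuter Credit: income exceeds $209,600 by $107,200, which is 43 full-or-partial $2,500 increments; reduction = 43 × $250 = $10,750, leaving $1,944.
Retirement Saver's Credit: $316,800 meets or exceeds the $300,400 cutoff, so the credit is $0.
Total: $1,944 + $0 = $1,944.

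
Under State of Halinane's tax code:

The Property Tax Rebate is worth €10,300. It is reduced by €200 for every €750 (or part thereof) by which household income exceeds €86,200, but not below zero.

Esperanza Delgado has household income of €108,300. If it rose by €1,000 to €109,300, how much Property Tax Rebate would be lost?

€200

At €108,300 — income exceeds €86,200 by €22,100, which is 30 full-or-partial €750 increments; reduction = 30 × €200 = €6,000, leaving €4,300.
At €109,300 — income exceeds €86,200 by €23,100, which is 31 full-or-partial €750 increments; reduction = 31 × €200 = €6,200, leaving €4,100.
Lost: €4,300 − €4,100 = €200.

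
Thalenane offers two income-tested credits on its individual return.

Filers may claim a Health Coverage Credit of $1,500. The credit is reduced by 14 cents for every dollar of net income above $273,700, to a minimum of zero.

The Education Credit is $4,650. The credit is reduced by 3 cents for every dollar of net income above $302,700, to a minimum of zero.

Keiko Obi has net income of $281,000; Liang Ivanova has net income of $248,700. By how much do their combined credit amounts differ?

$1,022

Keiko ($281,000): Health Coverage Credit: 14% of the $7,300 excess over $273,700 is $1,022; credit = $1,500 − $1,022 = $478. Education Credit: $281,000 is at or below the $302,700 threshold, so the full $4,650 applies. total $478 + $4,650 = $5,128
Liang ($248,700): Health Coverage Credit: $248,700 is at or below the $273,700 threshold, so the full $1,500 applies. Education Credit: $248,700 is at or below the $302,700 threshold, so the full $4,650 applies. total $1,500 + $4,650 = $6,150
Difference: |$5,128 − $6,150| = $1,022.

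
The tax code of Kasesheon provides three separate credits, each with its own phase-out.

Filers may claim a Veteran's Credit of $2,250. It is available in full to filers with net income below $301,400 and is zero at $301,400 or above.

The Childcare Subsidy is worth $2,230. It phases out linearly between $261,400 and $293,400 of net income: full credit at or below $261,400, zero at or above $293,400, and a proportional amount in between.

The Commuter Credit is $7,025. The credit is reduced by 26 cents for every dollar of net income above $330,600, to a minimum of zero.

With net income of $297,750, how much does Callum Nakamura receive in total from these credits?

$9,275

Veteran's Credit: $297,750 is below the $301,400 cutoff, so the full $2,250 applies.
Childcare Subsidy: $297,750 is at or above $293,400, so the credit is $0.
Commuter Credit: $297,750 is at or below the $330,600 threshold, so the full $7,025 applies.
Total: $2,250 + $0 + $7,025 = $9,275.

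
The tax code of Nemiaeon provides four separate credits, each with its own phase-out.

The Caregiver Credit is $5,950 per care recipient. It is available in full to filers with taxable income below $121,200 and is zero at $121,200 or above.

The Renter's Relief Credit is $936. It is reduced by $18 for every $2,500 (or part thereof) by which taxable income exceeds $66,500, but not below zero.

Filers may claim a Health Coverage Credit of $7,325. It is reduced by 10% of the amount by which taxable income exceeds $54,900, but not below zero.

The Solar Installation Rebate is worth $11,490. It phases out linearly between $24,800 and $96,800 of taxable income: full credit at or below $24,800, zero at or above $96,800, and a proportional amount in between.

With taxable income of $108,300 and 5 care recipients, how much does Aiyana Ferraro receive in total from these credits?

Caregiver Credit: base = 5 × $5,950 = $29,750. $108,300 is below the $121,200 cutoff, so the full $29,750 applies.
Renter's Relief Credit: income exceeds $66,500 by $41,800, which is 17 full-or-partial $2,500 increments; reduction = 17 × $18 = $306, leaving $630.
Health Coverage Credit: 10% of the $53,400 excess over $54,900 is $5,340; credit = $7,325 − $5,340 = $1,985.
Solar Installation Rebate: $108,300 is at or above $96,800, so the credit is $0.
Total: $29,750 + $630 + $1,985 + $0 = $32,365.

$32,365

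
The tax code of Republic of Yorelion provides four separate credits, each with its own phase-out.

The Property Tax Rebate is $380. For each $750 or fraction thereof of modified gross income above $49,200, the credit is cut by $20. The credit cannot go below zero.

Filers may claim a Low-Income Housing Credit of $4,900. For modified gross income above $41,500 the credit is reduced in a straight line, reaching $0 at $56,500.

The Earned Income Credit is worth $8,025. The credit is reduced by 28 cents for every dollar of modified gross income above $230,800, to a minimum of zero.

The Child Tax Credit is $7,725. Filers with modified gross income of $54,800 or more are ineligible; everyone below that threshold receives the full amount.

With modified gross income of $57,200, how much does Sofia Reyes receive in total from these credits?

$8,185

Property Tax Rebate: income exceeds $49,200 by $8,000, which is 11 full-or-partial $750 increments; reduction = 11 × $20 = $220, leaving $160.
Low-Income Housing Credit: $57,200 is at or above $56,500, so the credit is $0.
Earned Income Credit: $57,200 is at or below the $230,800 threshold, so the full $8,025 applies.
Child Tax Credit: $57,200 meets or exceeds the $54,800 cutoff, so the credit is $0.
Total: $160 + $0 + $8,025 + $0 = $8,185.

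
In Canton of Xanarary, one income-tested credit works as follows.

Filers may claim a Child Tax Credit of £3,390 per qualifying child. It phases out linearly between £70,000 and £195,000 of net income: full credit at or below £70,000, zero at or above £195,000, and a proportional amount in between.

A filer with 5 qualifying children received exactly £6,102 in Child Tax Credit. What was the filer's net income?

£150,000

Full credit = 5 × £3,390 = £16,950.
£6,102 is 6,102/16,950 of the full £16,950, so 10,848/16,950 of the £125,000 range has been used: income = £70,000 + £125,000 × 10,848/16,950 = £150,000.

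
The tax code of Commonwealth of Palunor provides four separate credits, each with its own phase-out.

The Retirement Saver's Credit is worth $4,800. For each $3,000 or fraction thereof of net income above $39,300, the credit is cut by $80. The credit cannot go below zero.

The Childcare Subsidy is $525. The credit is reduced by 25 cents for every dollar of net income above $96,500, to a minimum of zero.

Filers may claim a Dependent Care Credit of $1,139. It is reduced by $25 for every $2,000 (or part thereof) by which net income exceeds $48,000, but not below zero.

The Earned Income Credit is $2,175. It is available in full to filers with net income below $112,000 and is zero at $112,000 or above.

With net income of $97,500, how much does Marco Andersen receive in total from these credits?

Retirement Saver's Credit: income exceeds $39,300 by $58,200, which is 20 full-or-partial $3,000 increments; reduction = 20 × $80 = $1,600, leaving $3,200.
Childcare Subsidy: 25% of the $1,000 excess over $96,500 is $250; credit = $525 − $250 = $275.
Dependent Care Credit: income exceeds $48,000 by $49,500, which is 25 full-or-partial $2,000 increments; reduction = 25 × $25 = $625, leaving $514.
Earned Income Credit: $97,500 is below the $112,000 cutoff, so the full $2,175 applies.
Total: $3,200 + $275 + $514 + $2,175 = $6,164.

$6,164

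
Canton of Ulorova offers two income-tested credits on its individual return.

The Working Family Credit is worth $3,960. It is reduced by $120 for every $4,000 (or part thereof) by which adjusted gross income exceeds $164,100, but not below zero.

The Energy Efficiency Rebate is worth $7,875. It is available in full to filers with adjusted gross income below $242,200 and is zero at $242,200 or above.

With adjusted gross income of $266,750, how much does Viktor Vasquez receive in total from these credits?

Working Family Credit: income exceeds $164,100 by $102,650, which is 26 full-or-partial $4,000 increments; reduction = 26 × $120 = $3,120, leaving $840.
Energy Efficiency Rebate: $266,750 meets or exceeds the $242,200 cutoff, so the credit is $0.
Total: $840 + $0 = $840.

$840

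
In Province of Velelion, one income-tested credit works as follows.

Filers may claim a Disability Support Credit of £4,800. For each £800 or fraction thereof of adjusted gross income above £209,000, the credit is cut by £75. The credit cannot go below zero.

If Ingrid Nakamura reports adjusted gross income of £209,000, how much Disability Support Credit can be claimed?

Disability Support Credit: £209,000 is at or below the £209,000 threshold, so the full £4,800 applies.

£4,800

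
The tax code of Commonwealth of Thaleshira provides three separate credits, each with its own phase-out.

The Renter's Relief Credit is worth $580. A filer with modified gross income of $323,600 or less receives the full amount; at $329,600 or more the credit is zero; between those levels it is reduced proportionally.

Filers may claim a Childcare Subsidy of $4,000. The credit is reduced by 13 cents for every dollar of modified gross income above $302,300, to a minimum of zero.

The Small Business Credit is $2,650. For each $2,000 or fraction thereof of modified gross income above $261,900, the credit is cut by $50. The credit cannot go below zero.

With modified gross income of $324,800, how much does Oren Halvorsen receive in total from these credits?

$2,589

Renter's Relief Credit: $324,800 is $1,200 into a $6,000 phase-out range, leaving 4,800/6,000 of the credit: $580 × 4,800/6,000 = $464.
Childcare Subsidy: 13% of the $22,500 excess over $302,300 is $2,925; credit = $4,000 − $2,925 = $1,075.
Small Business Credit: income exceeds $261,900 by $62,900, which is 32 full-or-partial $2,000 increments; reduction = 32 × $50 = $1,600, leaving $1,050.
Total: $464 + $1,075 + $1,050 = $2,589.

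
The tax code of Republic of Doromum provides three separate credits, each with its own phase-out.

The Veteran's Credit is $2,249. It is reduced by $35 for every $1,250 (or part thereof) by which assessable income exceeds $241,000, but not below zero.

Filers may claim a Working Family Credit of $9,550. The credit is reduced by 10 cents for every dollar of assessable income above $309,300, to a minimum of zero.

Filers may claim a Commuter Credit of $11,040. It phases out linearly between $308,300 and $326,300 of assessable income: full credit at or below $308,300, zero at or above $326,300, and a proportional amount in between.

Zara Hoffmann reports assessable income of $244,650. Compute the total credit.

$22,734

Veteran's Credit: income exceeds $241,000 by $3,650, which is 3 full-or-partial $1,250 increments; reduction = 3 × $35 = $105, leaving $2,144.
Working Family Credit: $244,650 is at or below the $309,300 threshold, so the full $9,550 applies.
Commuter Credit: $244,650 is at or below the $308,300 threshold, so the full $11,040 applies.
Total: $2,144 + $9,550 + $11,040 = $22,734.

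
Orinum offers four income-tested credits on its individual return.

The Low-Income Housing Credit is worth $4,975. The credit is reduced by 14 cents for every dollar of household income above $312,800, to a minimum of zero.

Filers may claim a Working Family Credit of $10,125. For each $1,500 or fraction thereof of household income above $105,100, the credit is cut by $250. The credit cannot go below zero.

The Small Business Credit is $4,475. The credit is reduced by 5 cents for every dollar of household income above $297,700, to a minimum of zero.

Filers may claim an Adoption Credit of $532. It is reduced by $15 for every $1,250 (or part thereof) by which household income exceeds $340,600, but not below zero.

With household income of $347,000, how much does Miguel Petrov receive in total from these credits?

$2,639

Low-Income Housing Credit: 14% of the $34,200 excess over $312,800 is $4,788; credit = $4,975 − $4,788 = $187.
Working Family Credit: income exceeds $105,100 by $241,900 → 162 increments × $250 = $40,500 ≥ base, so the credit is $0.
Small Business Credit: 5% of the $49,300 excess over $297,700 is $2,465; credit = $4,475 − $2,465 = $2,010.
Adoption Credit: income exceeds $340,600 by $6,400, which is 6 full-or-partial $1,250 increments; reduction = 6 × $15 = $90, leaving $442.
Total: $187 + $0 + $2,010 + $442 = $2,639.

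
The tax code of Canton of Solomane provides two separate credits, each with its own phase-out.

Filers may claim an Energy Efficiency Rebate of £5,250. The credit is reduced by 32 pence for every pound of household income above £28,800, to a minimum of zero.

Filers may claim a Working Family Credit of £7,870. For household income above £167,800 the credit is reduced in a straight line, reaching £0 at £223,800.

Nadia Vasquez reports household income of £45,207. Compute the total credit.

£7,870

Energy Efficiency Rebate: 32% of the £16,407 excess over £28,800 is £5,250.24 ≥ base, so the credit is £0.
Working Family Credit: £45,207 is at or below the £167,800 threshold, so the full £7,870 applies.
Total: £0 + £7,870 = £7,870.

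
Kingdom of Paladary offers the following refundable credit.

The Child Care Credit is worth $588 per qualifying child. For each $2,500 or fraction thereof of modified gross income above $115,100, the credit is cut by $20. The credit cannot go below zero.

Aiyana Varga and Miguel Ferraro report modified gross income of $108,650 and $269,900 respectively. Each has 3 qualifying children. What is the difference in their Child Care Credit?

Aiyana ($108,650): Child Care Credit: base = 3 × $588 = $1,764. $108,650 is at or below the $115,100 threshold, so the full $1,764 applies.
Miguel ($269,900): Child Care Credit: base = 3 × $588 = $1,764. income exceeds $115,100 by $154,800, which is 62 full-or-partial $2,500 increments; reduction = 62 × $20 = $1,240, leaving $524.
Difference: |$1,764 − $524| = $1,240.

$1,240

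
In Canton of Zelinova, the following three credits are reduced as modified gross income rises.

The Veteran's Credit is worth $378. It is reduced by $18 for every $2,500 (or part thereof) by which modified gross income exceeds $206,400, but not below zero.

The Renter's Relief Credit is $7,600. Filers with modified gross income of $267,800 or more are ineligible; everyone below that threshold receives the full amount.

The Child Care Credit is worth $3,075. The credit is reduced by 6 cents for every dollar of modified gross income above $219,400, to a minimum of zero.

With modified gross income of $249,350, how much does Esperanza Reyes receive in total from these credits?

$8,932

Veteran's Credit: income exceeds $206,400 by $42,950, which is 18 full-or-partial $2,500 increments; reduction = 18 × $18 = $324, leaving $54.
Renter's Relief Credit: $249,350 is below the $267,800 cutoff, so the full $7,600 applies.
Child Care Credit: 6% of the $29,950 excess over $219,400 is $1,797; credit = $3,075 − $1,797 = $1,278.
Total: $54 + $7,600 + $1,278 = $8,932.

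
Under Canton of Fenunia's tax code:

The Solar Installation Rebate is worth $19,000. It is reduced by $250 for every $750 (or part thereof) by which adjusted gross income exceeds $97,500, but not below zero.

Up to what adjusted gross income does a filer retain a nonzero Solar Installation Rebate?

$153,750

After 75 increments the reduction is 75 × $250 = $18,750, leaving $250; one more increment wipes it out. Increment 75 ends at excess 75 × $750 = $56,250, so the highest qualifying income is $97,500 + $56,250 = $153,750.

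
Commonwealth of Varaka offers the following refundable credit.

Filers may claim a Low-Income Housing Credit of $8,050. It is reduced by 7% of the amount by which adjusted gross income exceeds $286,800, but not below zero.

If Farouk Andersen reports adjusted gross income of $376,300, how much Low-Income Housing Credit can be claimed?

$1,785

Low-Income Housing Credit: 7% of the $89,500 excess over $286,800 is $6,265; credit = $8,050 − $6,265 = $1,785.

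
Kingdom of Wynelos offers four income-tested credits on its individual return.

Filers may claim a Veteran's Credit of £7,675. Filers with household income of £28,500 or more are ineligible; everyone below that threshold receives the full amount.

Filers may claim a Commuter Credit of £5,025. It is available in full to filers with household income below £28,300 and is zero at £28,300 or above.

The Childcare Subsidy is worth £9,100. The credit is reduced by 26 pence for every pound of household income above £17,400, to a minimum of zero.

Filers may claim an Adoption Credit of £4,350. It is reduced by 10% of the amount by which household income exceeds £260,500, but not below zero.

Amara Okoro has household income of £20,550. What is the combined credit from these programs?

Veteran's Credit: £20,550 is below the £28,500 cutoff, so the full £7,675 applies.
Commuter Credit: £20,550 is below the £28,300 cutoff, so the full £5,025 applies.
Childcare Subsidy: 26% of the £3,150 excess over £17,400 is £819; credit = £9,100 − £819 = £8,281.
Adoption Credit: £20,550 is at or below the £260,500 threshold, so the full £4,350 applies.
Total: £7,675 + £5,025 + £8,281 + £4,350 = £25,331.

£25,331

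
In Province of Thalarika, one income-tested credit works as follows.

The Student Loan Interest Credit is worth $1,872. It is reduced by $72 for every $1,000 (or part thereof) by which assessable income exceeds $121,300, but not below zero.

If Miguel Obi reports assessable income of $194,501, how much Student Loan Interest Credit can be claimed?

$0

Student Loan Interest Credit: income exceeds $121,300 by $73,201 → 74 increments × $72 = $5,328 ≥ base, so the credit is $0.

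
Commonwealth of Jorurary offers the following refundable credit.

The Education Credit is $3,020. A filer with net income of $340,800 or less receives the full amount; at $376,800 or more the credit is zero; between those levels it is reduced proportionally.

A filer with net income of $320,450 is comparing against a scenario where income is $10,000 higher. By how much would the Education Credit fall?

At $320,450 — $320,450 is at or below the $340,800 threshold, so the full $3,020 applies.
At $330,450 — $330,450 is at or below the $340,800 threshold, so the full $3,020 applies.
Lost: $3,020 − $3,020 = $0.

$0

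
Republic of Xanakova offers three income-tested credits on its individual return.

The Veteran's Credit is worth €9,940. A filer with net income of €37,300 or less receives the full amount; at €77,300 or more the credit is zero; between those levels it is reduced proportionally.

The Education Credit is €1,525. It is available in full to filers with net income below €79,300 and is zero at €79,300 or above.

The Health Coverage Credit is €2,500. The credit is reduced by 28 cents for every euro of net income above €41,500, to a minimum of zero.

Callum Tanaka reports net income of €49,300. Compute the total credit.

€8,799

Veteran's Credit: €49,300 is €12,000 into a €40,000 phase-out range, leaving 28,000/40,000 of the credit: €9,940 × 28,000/40,000 = €6,958.
Education Credit: €49,300 is below the €79,300 cutoff, so the full €1,525 applies.
Health Coverage Credit: 28% of the €7,800 excess over €41,500 is €2,184; credit = €2,500 − €2,184 = €316.
Total: €6,958 + €1,525 + €316 = €8,799.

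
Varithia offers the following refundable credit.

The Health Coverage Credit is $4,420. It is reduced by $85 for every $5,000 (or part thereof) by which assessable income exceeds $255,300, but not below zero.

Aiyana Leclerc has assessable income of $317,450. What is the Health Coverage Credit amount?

Health Coverage Credit: income exceeds $255,300 by $62,150, which is 13 full-or-partial $5,000 increments; reduction = 13 × $85 = $1,105, leaving $3,315.

$3,315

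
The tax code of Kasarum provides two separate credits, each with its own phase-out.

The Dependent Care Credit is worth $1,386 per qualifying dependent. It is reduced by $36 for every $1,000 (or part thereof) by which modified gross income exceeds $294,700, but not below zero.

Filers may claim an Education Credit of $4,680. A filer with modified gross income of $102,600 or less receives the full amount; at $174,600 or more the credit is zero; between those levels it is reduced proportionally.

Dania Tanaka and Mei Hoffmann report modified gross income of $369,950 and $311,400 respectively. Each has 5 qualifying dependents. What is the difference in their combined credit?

$2,124

Dania ($369,950): Dependent Care Credit: base = 5 × $1,386 = $6,930. income exceeds $294,700 by $75,250, which is 76 full-or-partial $1,000 increments; reduction = 76 × $36 = $2,736, leaving $4,194. Education Credit: $369,950 is at or above $174,600, so the credit is $0. total $4,194 + $0 = $4,194
Mei ($311,400): Dependent Care Credit: base = 5 × $1,386 = $6,930. income exceeds $294,700 by $16,700, which is 17 full-or-partial $1,000 increments; reduction = 17 × $36 = $612, leaving $6,318. Education Credit: $311,400 is at or above $174,600, so the credit is $0. total $6,318 + $0 = $6,318
Difference: |$4,194 − $6,318| = $2,124.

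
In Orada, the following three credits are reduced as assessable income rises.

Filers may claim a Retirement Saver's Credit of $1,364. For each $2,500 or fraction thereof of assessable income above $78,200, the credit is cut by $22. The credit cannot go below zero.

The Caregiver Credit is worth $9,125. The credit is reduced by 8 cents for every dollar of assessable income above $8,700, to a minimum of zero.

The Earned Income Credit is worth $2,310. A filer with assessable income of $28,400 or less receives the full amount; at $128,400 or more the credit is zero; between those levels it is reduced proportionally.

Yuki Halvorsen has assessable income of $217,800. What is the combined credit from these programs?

$132

Retirement Saver's Credit: income exceeds $78,200 by $139,600, which is 56 full-or-partial $2,500 increments; reduction = 56 × $22 = $1,232, leaving $132.
Caregiver Credit: 8% of the $209,100 excess over $8,700 is $16,728 ≥ base, so the credit is $0.
Earned Income Credit: $217,800 is at or above $128,400, so the credit is $0.
Total: $132 + $0 + $0 = $132.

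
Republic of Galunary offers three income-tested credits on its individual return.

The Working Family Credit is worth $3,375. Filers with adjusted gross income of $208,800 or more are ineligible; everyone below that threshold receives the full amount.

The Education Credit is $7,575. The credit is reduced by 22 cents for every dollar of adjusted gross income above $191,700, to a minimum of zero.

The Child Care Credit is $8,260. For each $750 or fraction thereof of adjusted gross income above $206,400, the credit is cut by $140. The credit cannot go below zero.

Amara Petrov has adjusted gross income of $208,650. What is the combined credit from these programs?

$15,061

Working Family Credit: $208,650 is below the $208,800 cutoff, so the full $3,375 applies.
Education Credit: 22% of the $16,950 excess over $191,700 is $3,729; credit = $7,575 − $3,729 = $3,846.
Child Care Credit: income exceeds $206,400 by $2,250, which is 3 full-or-partial $750 increments; reduction = 3 × $140 = $420, leaving $7,840.
Total: $3,375 + $3,846 + $7,840 = $15,061.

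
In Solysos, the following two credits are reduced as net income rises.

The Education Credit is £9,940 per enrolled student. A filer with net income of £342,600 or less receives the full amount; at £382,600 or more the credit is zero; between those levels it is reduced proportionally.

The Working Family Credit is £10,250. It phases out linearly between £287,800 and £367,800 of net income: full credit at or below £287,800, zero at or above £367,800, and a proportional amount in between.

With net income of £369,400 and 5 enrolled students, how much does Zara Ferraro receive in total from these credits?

Education Credit: base = 5 × £9,940 = £49,700. £369,400 is £26,800 into a £40,000 phase-out range, leaving 13,200/40,000 of the credit: £49,700 × 13,200/40,000 = £16,401.
Working Family Credit: £369,400 is at or above £367,800, so the credit is £0.
Total: £16,401 + £0 = £16,401.

£16,401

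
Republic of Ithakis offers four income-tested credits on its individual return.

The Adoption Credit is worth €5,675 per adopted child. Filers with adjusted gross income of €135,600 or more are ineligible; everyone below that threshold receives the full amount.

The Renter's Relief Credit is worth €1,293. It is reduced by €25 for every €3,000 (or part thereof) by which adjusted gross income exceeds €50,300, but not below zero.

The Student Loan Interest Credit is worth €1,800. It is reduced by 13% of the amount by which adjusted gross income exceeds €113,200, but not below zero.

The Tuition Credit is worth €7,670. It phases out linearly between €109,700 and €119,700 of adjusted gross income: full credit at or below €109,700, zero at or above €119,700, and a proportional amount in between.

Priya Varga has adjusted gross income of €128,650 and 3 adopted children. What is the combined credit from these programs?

€17,643

Adoption Credit: base = 3 × €5,675 = €17,025. €128,650 is below the €135,600 cutoff, so the full €17,025 applies.
Renter's Relief Credit: income exceeds €50,300 by €78,350, which is 27 full-or-partial €3,000 increments; reduction = 27 × €25 = €675, leaving €618.
Student Loan Interest Credit: 13% of the €15,450 excess over €113,200 is €2,008.50 ≥ base, so the credit is €0.
Tuition Credit: €128,650 is at or above €119,700, so the credit is €0.
Total: €17,025 + €618 + €0 + €0 = €17,643.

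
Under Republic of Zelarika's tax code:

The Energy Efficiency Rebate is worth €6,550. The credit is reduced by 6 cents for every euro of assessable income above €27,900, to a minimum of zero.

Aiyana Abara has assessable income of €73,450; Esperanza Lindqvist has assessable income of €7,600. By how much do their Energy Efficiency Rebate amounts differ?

€2,733

Aiyana (€73,450): Energy Efficiency Rebate: 6% of the €45,550 excess over €27,900 is €2,733; credit = €6,550 − €2,733 = €3,817.
Esperanza (€7,600): Energy Efficiency Rebate: €7,600 is at or below the €27,900 threshold, so the full €6,550 applies.
Difference: |€3,817 − €6,550| = €2,733.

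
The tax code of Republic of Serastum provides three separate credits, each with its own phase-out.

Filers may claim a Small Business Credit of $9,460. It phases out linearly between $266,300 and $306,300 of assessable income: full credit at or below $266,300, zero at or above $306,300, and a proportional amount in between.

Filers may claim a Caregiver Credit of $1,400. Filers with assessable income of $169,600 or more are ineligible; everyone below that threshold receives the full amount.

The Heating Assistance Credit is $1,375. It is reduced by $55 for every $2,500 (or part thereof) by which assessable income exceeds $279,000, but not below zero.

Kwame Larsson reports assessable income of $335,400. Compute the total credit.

$110

Small Business Credit: $335,400 is at or above $306,300, so the credit is $0.
Caregiver Credit: $335,400 meets or exceeds the $169,600 cutoff, so the credit is $0.
Heating Assistance Credit: income exceeds $279,000 by $56,400, which is 23 full-or-partial $2,500 increments; reduction = 23 × $55 = $1,265, leaving $110.
Total: $0 + $0 + $110 = $110.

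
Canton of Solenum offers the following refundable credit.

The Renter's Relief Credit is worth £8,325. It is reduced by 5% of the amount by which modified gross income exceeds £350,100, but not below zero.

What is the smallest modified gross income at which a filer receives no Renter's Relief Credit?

£516,600

The credit falls by 5% of each pound above £350,100, so it reaches zero when the excess is £8,325 / 5% = £166,500: income = £350,100 + £166,500 = £516,600.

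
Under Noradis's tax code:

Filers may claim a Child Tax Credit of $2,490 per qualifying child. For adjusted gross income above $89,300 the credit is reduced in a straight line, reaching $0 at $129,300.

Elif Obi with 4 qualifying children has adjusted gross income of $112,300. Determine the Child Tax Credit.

$4,233

Child Tax Credit: base = 4 × $2,490 = $9,960. $112,300 is $23,000 into a $40,000 phase-out range, leaving 17,000/40,000 of the credit: $9,960 × 17,000/40,000 = $4,233.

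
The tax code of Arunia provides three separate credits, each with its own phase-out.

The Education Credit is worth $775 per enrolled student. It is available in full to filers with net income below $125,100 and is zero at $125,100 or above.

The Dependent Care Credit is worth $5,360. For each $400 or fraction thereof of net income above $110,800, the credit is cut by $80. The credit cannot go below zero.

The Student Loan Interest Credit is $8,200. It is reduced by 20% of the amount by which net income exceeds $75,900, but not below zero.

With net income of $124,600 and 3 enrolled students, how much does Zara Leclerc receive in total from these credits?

$4,885

Education Credit: base = 3 × $775 = $2,325. $124,600 is below the $125,100 cutoff, so the full $2,325 applies.
Dependent Care Credit: income exceeds $110,800 by $13,800, which is 35 full-or-partial $400 increments; reduction = 35 × $80 = $2,800, leaving $2,560.
Student Loan Interest Credit: 20% of the $48,700 excess over $75,900 is $9,740 ≥ base, so the credit is $0.
Total: $2,325 + $2,560 + $0 = $4,885.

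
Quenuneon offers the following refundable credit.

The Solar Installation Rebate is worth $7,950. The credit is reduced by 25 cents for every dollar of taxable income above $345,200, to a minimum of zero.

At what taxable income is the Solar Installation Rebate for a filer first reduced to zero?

The credit falls by 25% of each dollar above $345,200, so it reaches zero when the excess is $7,950 / 25% = $31,800: income = $345,200 + $31,800 = $377,000.

$377,000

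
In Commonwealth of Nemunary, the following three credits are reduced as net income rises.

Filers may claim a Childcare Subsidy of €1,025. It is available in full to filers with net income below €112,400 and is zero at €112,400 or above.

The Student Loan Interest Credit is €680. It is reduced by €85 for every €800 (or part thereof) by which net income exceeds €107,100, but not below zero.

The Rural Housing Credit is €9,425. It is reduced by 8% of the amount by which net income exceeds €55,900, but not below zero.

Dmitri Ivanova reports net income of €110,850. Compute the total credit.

Childcare Subsidy: €110,850 is below the €112,400 cutoff, so the full €1,025 applies.
Student Loan Interest Credit: income exceeds €107,100 by €3,750, which is 5 full-or-partial €800 increments; reduction = 5 × €85 = €425, leaving €255.
Rural Housing Credit: 8% of the €54,950 excess over €55,900 is €4,396; credit = €9,425 − €4,396 = €5,029.
Total: €1,025 + €255 + €5,029 = €6,309.

€6,309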